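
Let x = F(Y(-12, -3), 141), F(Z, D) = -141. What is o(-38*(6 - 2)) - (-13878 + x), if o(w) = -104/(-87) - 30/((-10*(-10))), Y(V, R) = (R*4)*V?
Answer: 12197309/870 ≈ 14020.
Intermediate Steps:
Y(V, R) = 4*R*V (Y(V, R) = (4*R)*V = 4*R*V)
x = -141
o(w) = 779/870 (o(w) = -104*(-1/87) - 30/100 = 104/87 - 30*1/100 = 104/87 - 3/10 = 779/870)
o(-38*(6 - 2)) - (-13878 + x) = 779/870 - (-13878 - 141) = 779/870 - 1*(-14019) = 779/870 + 14019 = 12197309/870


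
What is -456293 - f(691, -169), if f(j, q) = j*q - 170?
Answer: -339344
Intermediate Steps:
f(j, q) = -170 + j*q
-456293 - f(691, -169) = -456293 - (-170 + 691*(-169)) = -456293 - (-170 - 116779) = -456293 - 1*(-116949) = -456293 + 116949 = -339344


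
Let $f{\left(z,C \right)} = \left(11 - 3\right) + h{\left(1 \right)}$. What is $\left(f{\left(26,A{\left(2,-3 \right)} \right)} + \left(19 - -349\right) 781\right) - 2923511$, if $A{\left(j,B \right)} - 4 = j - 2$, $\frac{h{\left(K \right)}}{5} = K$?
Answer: $-2636090$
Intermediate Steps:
$h{\left(K \right)} = 5 K$
$A{\left(j,B \right)} = 2 + j$ ($A{\left(j,B \right)} = 4 + \left(j - 2\right) = 4 + \left(-2 + j\right) = 2 + j$)
$f{\left(z,C \right)} = 13$ ($f{\left(z,C \right)} = \left(11 - 3\right) + 5 \cdot 1 = 8 + 5 = 13$)
$\left(f{\left(26,A{\left(2,-3 \right)} \right)} + \left(19 - -349\right) 781\right) - 2923511 = \left(13 + \left(19 - -349\right) 781\right) - 2923511 = \left(13 + \left(19 + 349\right) 781\right) - 2923511 = \left(13 + 368 \cdot 781\right) - 2923511 = \left(13 + 287408\right) - 2923511 = 287421 - 2923511 = -2636090$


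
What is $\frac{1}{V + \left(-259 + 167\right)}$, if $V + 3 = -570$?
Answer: $- \frac{1}{665} \approx -0.0015038$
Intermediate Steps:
$V = -573$ ($V = -3 - 570 = -573$)
$\frac{1}{V + \left(-259 + 167\right)} = \frac{1}{-573 + \left(-259 + 167\right)} = \frac{1}{-573 - 92} = \frac{1}{-665} = - \frac{1}{665}$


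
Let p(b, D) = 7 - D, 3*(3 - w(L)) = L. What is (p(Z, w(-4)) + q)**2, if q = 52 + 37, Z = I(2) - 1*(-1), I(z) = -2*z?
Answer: 75625/9 ≈ 8402.8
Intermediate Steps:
w(L) = 3 - L/3
Z = -3 (Z = -2*2 - 1*(-1) = -4 + 1 = -3)
q = 89
(p(Z, w(-4)) + q)**2 = ((7 - (3 - 1/3*(-4))) + 89)**2 = ((7 - (3 + 4/3)) + 89)**2 = ((7 - 1*13/3) + 89)**2 = ((7 - 13/3) + 89)**2 = (8/3 + 89)**2 = (275/3)**2 = 75625/9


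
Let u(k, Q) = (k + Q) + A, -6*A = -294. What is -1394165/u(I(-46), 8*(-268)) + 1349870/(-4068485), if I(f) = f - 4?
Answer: 226769756755/349076013 ≈ 649.63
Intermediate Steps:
A = 49 (A = -⅙*(-294) = 49)
I(f) = -4 + f
u(k, Q) = 49 + Q + k (u(k, Q) = (k + Q) + 49 = (Q + k) + 49 = 49 + Q + k)
-1394165/u(I(-46), 8*(-268)) + 1349870/(-4068485) = -1394165/(49 + 8*(-268) + (-4 - 46)) + 1349870/(-4068485) = -1394165/(49 - 2144 - 50) + 1349870*(-1/4068485) = -1394165/(-2145) - 269974/813697 = -1394165*(-1/2145) - 269974/813697 = 278833/429 - 269974/813697 = 226769756755/349076013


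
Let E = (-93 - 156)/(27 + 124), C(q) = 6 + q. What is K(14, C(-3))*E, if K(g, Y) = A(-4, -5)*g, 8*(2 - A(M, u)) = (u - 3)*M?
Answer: 6972/151 ≈ 46.172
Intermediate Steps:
E = -249/151 ≈ -1.6490
A(M, u) = 2 - M*(-3 + u)/8 (A(M, u) = 2 - (u - 3)*M/8 = 2 - (-3 + u)*M/8 = 2 - M*(-3 + u)/8)
K(g, Y) = -2*g (K(g, Y) = (2 + (3/8)*(-4) - ⅛*(-4)*(-5))*g = (2 - 3/2 - 5/2)*g = -2*g)
K(14, C(-3))*E = -2*14*(-249/151) = -28*(-249/151) = 6972/151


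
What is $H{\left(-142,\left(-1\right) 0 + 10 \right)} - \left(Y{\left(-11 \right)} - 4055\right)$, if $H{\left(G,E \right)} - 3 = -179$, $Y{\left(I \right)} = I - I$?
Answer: $3879$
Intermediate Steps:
$Y{\left(I \right)} = 0$
$H{\left(G,E \right)} = -176$ ($H{\left(G,E \right)} = 3 - 179 = -176$)
$H{\left(-142,\left(-1\right) 0 + 10 \right)} - \left(Y{\left(-11 \right)} - 4055\right) = -176 - \left(0 - 4055\right) = -176 - -4055 = -176 + 4055 = 3879$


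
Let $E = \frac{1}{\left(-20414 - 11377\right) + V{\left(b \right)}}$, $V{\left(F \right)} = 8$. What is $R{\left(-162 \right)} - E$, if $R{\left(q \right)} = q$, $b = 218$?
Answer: $- \frac{5148845}{31783} \approx -162.0$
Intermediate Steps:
$E = - \frac{1}{31783}$ ($E = \frac{1}{\left(-20414 - 11377\right) + 8} = \frac{1}{-31791 + 8} = \frac{1}{-31783} = - \frac{1}{31783} \approx -3.1463 \cdot 10^{-5}$)
$R{\left(-162 \right)} - E = -162 - - \frac{1}{31783} = -162 + \frac{1}{31783} = - \frac{5148845}{31783}$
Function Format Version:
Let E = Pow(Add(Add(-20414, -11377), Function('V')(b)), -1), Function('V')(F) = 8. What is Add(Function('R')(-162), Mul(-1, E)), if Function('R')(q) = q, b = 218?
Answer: Rational(-5148845, 31783) ≈ -162.00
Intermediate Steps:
E = Rational(-1, 31783) (E = Pow(Add(Add(-20414, -11377), 8), -1) = Pow(Add(-31791, 8), -1) = Pow(-31783, -1) = Rational(-1, 31783) ≈ -3.1463e-5)
Add(Function('R')(-162), Mul(-1, E)) = Add(-162, Mul(-1, Rational(-1, 31783))) = Add(-162, Rational(1, 31783)) = Rational(-5148845, 31783)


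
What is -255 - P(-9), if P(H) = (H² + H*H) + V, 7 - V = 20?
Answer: -404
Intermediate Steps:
V = -13 (V = 7 - 1*20 = 7 - 20 = -13)
P(H) = -13 + 2*H² (P(H) = (H² + H*H) - 13 = (H² + H²) - 13 = 2*H² - 13 = -13 + 2*H²)
-255 - P(-9) = -255 - (-13 + 2*(-9)²) = -255 - (-13 + 2*81) = -255 - (-13 + 162) = -255 - 1*149 = -255 - 149 = -404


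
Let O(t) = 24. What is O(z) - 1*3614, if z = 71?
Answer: -3590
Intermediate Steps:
O(z) - 1*3614 = 24 - 1*3614 = 24 - 3614 = -3590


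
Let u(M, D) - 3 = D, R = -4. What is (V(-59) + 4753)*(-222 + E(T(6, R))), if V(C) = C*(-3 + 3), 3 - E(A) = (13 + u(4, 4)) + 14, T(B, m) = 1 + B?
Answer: -1202509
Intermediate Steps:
u(M, D) = 3 + D
E(A) = -31 (E(A) = 3 - ((13 + (3 + 4)) + 14) = 3 - ((13 + 7) + 14) = 3 - (20 + 14) = 3 - 1*34 = 3 - 34 = -31)
V(C) = 0 (V(C) = C*0 = 0)
(V(-59) + 4753)*(-222 + E(T(6, R))) = (0 + 4753)*(-222 - 31) = 4753*(-253) = -1202509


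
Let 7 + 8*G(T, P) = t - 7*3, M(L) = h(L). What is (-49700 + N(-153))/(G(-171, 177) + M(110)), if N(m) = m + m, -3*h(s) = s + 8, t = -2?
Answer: 54552/47 ≈ 1160.7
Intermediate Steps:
h(s) = -8/3 - s/3 (h(s) = -(s + 8)/3 = -(8 + s)/3 = -8/3 - s/3)
M(L) = -8/3 - L/3
G(T, P) = -15/4 (G(T, P) = -7/8 + (-2 - 7*3)/8 = -7/8 + (-2 - 21)/8 = -7/8 + (1/8)*(-23) = -7/8 - 23/8 = -15/4)
N(m) = 2*m
(-49700 + N(-153))/(G(-171, 177) + M(110)) = (-49700 + 2*(-153))/(-15/4 + (-8/3 - 1/3*110)) = (-49700 - 306)/(-15/4 + (-8/3 - 110/3)) = -50006/(-15/4 - 118/3) = -50006/(-517/12) = -50006*(-12/517) = 54552/47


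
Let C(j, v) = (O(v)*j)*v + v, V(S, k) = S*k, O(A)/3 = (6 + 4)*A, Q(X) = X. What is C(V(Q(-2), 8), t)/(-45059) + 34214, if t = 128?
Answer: 221358974/6437 ≈ 34389.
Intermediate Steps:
O(A) = 30*A (O(A) = 3*((6 + 4)*A) = 3*(10*A) = 30*A)
C(j, v) = v + 30*j*v**2 (C(j, v) = ((30*v)*j)*v + v = (30*j*v)*v + v = 30*j*v**2 + v = v + 30*j*v**2)
C(V(Q(-2), 8), t)/(-45059) + 34214 = (128*(1 + 30*(-2*8)*128))/(-45059) + 34214 = (128*(1 + 30*(-16)*128))*(-1/45059) + 34214 = (128*(1 - 61440))*(-1/45059) + 34214 = (128*(-61439))*(-1/45059) + 34214 = -7864192*(-1/45059) + 34214 = 1123456/6437 + 34214 = 221358974/6437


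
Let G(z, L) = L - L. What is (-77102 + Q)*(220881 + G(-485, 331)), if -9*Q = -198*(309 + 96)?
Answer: -15062317152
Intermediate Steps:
G(z, L) = 0
Q = 8910 (Q = -(-22)*(309 + 96) = -(-22)*405 = -⅑*(-80190) = 8910)
(-77102 + Q)*(220881 + G(-485, 331)) = (-77102 + 8910)*(220881 + 0) = -68192*220881 = -15062317152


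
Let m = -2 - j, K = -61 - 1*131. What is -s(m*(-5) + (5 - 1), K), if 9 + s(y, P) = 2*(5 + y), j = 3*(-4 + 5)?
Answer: -59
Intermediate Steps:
j = 3 (j = 3*1 = 3)
K = -192 (K = -61 - 131 = -192)
m = -5 (m = -2 - 1*3 = -2 - 3 = -5)
s(y, P) = 1 + 2*y (s(y, P) = -9 + 2*(5 + y) = -9 + (10 + 2*y) = 1 + 2*y)
-s(m*(-5) + (5 - 1), K) = -(1 + 2*(-5*(-5) + (5 - 1))) = -(1 + 2*(25 + 4)) = -(1 + 2*29) = -(1 + 58) = -1*59 = -59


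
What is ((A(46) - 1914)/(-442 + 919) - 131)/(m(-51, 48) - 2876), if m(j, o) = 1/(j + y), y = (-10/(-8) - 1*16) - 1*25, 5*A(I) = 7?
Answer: 19480879/414986820 ≈ 0.046943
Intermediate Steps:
A(I) = 7/5 (A(I) = (1/5)*7 = 7/5)
y = -159/4 (y = (-10*(-1/8) - 16) - 25 = (5/4 - 16) - 25 = -59/4 - 25 = -159/4 ≈ -39.750)
m(j, o) = 1/(-159/4 + j) (m(j, o) = 1/(j - 159/4) = 1/(-159/4 + j))
((A(46) - 1914)/(-442 + 919) - 131)/(m(-51, 48) - 2876) = ((7/5 - 1914)/(-442 + 919) - 131)/(4/(-159 + 4*(-51)) - 2876) = (-9563/5/477 - 131)/(4/(-159 - 204) - 2876) = (-9563/5*1/477 - 131)/(4/(-363) - 2876) = (-9563/2385 - 131)/(4*(-1/363) - 2876) = -321998/(2385*(-4/363 - 2876)) = -321998/(2385*(-1043992/363)) = -321998/2385*(-363/1043992) = 19480879/414986820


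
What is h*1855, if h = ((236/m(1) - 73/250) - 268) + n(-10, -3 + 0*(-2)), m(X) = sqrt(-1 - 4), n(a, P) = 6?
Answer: -24327583/50 - 87556*I*sqrt(5) ≈ -4.8655e+5 - 1.9578e+5*I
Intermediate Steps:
m(X) = I*sqrt(5) (m(X) = sqrt(-5) = I*sqrt(5))
h = -65573/250 - 236*I*sqrt(5)/5 (h = ((236/((I*sqrt(5))) - 73/250) - 268) + 6 = ((236*(-I*sqrt(5)/5) - 73*1/250) - 268) + 6 = ((-236*I*sqrt(5)/5 - 73/250) - 268) + 6 = ((-73/250 - 236*I*sqrt(5)/5) - 268) + 6 = (-67073/250 - 236*I*sqrt(5)/5) + 6 = -65573/250 - 236*I*sqrt(5)/5 ≈ -262.29 - 105.54*I)
h*1855 = (-65573/250 - 236*I*sqrt(5)/5)*1855 = -24327583/50 - 87556*I*sqrt(5)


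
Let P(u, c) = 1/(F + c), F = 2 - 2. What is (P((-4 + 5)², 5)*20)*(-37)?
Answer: -148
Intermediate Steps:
F = 0
P(u, c) = 1/c (P(u, c) = 1/(0 + c) = 1/c)
(P((-4 + 5)², 5)*20)*(-37) = (20/5)*(-37) = ((⅕)*20)*(-37) = 4*(-37) = -148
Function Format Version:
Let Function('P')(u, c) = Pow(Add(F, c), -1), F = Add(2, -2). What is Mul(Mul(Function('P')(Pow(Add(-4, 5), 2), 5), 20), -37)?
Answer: -148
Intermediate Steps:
F = 0
Function('P')(u, c) = Pow(c, -1) (Function('P')(u, c) = Pow(Add(0, c), -1) = Pow(c, -1))
Mul(Mul(Function('P')(Pow(Add(-4, 5), 2), 5), 20), -37) = Mul(Mul(Pow(5, -1), 20), -37) = Mul(Mul(Rational(1, 5), 20), -37) = Mul(4, -37) = -148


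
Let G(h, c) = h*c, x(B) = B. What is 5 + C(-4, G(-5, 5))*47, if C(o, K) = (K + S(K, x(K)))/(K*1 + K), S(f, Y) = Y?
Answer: 52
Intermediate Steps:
G(h, c) = c*h
C(o, K) = 1 (C(o, K) = (K + K)/(K*1 + K) = (2*K)/(K + K) = (2*K)/((2*K)) = (2*K)*(1/(2*K)) = 1)
5 + C(-4, G(-5, 5))*47 = 5 + 1*47 = 5 + 47 = 52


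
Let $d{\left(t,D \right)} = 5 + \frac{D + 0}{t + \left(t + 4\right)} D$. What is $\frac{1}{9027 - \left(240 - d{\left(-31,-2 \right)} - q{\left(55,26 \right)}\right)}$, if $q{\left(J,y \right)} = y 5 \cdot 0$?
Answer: $\frac{29}{254966} \approx 0.00011374$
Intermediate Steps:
$q{\left(J,y \right)} = 0$ ($q{\left(J,y \right)} = 5 y 0 = 0$)
$d{\left(t,D \right)} = 5 + \frac{D^{2}}{4 + 2 t}$ ($d{\left(t,D \right)} = 5 + \frac{D}{t + \left(4 + t\right)} D = 5 + \frac{D}{4 + 2 t} D = 5 + \frac{D^{2}}{4 + 2 t}$)
$\frac{1}{9027 - \left(240 - d{\left(-31,-2 \right)} - q{\left(55,26 \right)}\right)} = \frac{1}{9027 - \left(240 - \frac{20 + \left(-2\right)^{2} + 10 \left(-31\right)}{2 \left(2 - 31\right)}\right)} = \frac{1}{9027 - \left(240 - \frac{20 + 4 - 310}{2 \left(-29\right)}\right)} = \frac{1}{9027 - \left(240 + \frac{1}{58} \left(-286\right)\right)} = \frac{1}{9027 + \left(\left(0 + \frac{143}{29}\right) - 240\right)} = \frac{1}{9027 + \left(\frac{143}{29} - 240\right)} = \frac{1}{9027 - \frac{6817}{29}} = \frac{1}{\frac{254966}{29}} = \frac{29}{254966}$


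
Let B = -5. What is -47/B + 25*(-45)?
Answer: -5578/5 ≈ -1115.6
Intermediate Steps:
-47/B + 25*(-45) = -47/(-5) + 25*(-45) = -47*(-1/5) - 1125 = 47/5 - 1125 = -5578/5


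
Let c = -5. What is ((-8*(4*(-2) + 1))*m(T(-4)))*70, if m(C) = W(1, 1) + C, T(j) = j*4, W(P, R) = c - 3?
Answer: -94080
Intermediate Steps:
W(P, R) = -8 (W(P, R) = -5 - 3 = -8)
T(j) = 4*j
m(C) = -8 + C
((-8*(4*(-2) + 1))*m(T(-4)))*70 = ((-8*(4*(-2) + 1))*(-8 + 4*(-4)))*70 = ((-8*(-8 + 1))*(-8 - 16))*70 = (-8*(-7)*(-24))*70 = (56*(-24))*70 = -1344*70 = -94080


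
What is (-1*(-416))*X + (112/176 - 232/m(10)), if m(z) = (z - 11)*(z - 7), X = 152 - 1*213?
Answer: -834835/33 ≈ -25298.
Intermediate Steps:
X = -61 (X = 152 - 213 = -61)
m(z) = (-11 + z)*(-7 + z)
(-1*(-416))*X + (112/176 - 232/m(10)) = -1*(-416)*(-61) + (112/176 - 232/(77 + 10² - 18*10)) = 416*(-61) + (112*(1/176) - 232/(77 + 100 - 180)) = -25376 + (7/11 - 232/(-3)) = -25376 + (7/11 - 232*(-⅓)) = -25376 + (7/11 + 232/3) = -25376 + 2573/33 = -834835/33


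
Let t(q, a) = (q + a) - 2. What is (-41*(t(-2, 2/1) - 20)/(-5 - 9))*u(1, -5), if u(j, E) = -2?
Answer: 902/7 ≈ 128.86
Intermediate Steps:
t(q, a) = -2 + a + q (t(q, a) = (a + q) - 2 = -2 + a + q)
(-41*(t(-2, 2/1) - 20)/(-5 - 9))*u(1, -5) = -41*((-2 + 2/1 - 2) - 20)/(-5 - 9)*(-2) = -41*((-2 + 2*1 - 2) - 20)/(-14)*(-2) = -41*((-2 + 2 - 2) - 20)*(-1)/14*(-2) = -41*(-2 - 20)*(-1)/14*(-2) = -(-902)*(-1)/14*(-2) = -41*11/7*(-2) = -451/7*(-2) = 902/7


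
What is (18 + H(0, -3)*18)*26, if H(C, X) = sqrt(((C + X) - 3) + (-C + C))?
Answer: 468 + 468*I*sqrt(6) ≈ 468.0 + 1146.4*I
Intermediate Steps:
H(C, X) = sqrt(-3 + C + X) (H(C, X) = sqrt((-3 + C + X) + 0) = sqrt(-3 + C + X))
(18 + H(0, -3)*18)*26 = (18 + sqrt(-3 + 0 - 3)*18)*26 = (18 + sqrt(-6)*18)*26 = (18 + (I*sqrt(6))*18)*26 = (18 + 18*I*sqrt(6))*26 = 468 + 468*I*sqrt(6)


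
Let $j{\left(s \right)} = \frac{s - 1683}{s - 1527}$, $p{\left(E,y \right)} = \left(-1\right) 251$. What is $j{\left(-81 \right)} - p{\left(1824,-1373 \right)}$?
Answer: $\frac{33781}{134} \approx 252.1$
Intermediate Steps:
$p{\left(E,y \right)} = -251$
$j{\left(s \right)} = \frac{-1683 + s}{-1527 + s}$
$j{\left(-81 \right)} - p{\left(1824,-1373 \right)} = \frac{-1683 - 81}{-1527 - 81} - -251 = \frac{1}{-1608} \left(-1764\right) + 251 = \left(- \frac{1}{1608}\right) \left(-1764\right) + 251 = \frac{147}{134} + 251 = \frac{33781}{134}$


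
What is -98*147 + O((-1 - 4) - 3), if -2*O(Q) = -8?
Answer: -14402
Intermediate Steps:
O(Q) = 4 (O(Q) = -1/2*(-8) = 4)
-98*147 + O((-1 - 4) - 3) = -98*147 + 4 = -14406 + 4 = -14402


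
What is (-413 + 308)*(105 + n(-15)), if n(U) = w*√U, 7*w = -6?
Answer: -11025 + 90*I*√15 ≈ -11025.0 + 348.57*I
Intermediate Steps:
w = -6/7 (w = (⅐)*(-6) = -6/7 ≈ -0.85714)
n(U) = -6*√U/7
(-413 + 308)*(105 + n(-15)) = (-413 + 308)*(105 - 6*I*√15/7) = -105*(105 - 6*I*√15/7) = -11025 + 90*I*√15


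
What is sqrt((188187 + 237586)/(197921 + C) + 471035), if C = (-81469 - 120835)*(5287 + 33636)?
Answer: 2*sqrt(7301177499372686306833938)/7874080671 ≈ 686.32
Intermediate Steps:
C = -7874278592 (C = -202304*38923 = -7874278592)
sqrt((188187 + 237586)/(197921 + C) + 471035) = sqrt((188187 + 237586)/(197921 - 7874278592) + 471035) = sqrt(425773/(-7874080671) + 471035) = sqrt(425773*(-1/7874080671) + 471035) = sqrt(-425773/7874080671 + 471035) = sqrt(3708967588438712/7874080671) = 2*sqrt(7301177499372686306833938)/7874080671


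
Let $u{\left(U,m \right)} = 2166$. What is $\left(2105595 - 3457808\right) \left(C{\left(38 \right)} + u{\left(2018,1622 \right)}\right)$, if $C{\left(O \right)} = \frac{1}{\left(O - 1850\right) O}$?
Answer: $- \frac{201671879706235}{68856} \approx -2.9289 \cdot 10^{9}$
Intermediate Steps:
$C{\left(O \right)} = \frac{1}{O \left(-1850 + O\right)}$ ($C{\left(O \right)} = \frac{1}{\left(-1850 + O\right) O} = \frac{1}{O \left(-1850 + O\right)}$)
$\left(2105595 - 3457808\right) \left(C{\left(38 \right)} + u{\left(2018,1622 \right)}\right) = \left(2105595 - 3457808\right) \left(\frac{1}{38 \left(-1850 + 38\right)} + 2166\right) = - 1352213 \left(\frac{1}{38 \left(-1812\right)} + 2166\right) = - 1352213 \left(\frac{1}{38} \left(- \frac{1}{1812}\right) + 2166\right) = - 1352213 \left(- \frac{1}{68856} + 2166\right) = \left(-1352213\right) \frac{149142095}{68856} = - \frac{201671879706235}{68856}$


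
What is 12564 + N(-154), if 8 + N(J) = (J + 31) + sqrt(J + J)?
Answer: 12433 + 2*I*sqrt(77) ≈ 12433.0 + 17.55*I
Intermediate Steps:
N(J) = 23 + J + sqrt(2)*sqrt(J) (N(J) = -8 + ((J + 31) + sqrt(J + J)) = -8 + ((31 + J) + sqrt(2*J)) = -8 + ((31 + J) + sqrt(2)*sqrt(J)) = -8 + (31 + J + sqrt(2)*sqrt(J)) = 23 + J + sqrt(2)*sqrt(J))
12564 + N(-154) = 12564 + (23 - 154 + sqrt(2)*sqrt(-154)) = 12564 + (23 - 154 + sqrt(2)*(I*sqrt(154))) = 12564 + (23 - 154 + 2*I*sqrt(77)) = 12564 + (-131 + 2*I*sqrt(77)) = 12433 + 2*I*sqrt(77)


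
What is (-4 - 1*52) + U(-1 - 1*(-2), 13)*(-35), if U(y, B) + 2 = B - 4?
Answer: -301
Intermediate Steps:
U(y, B) = -6 + B (U(y, B) = -2 + (B - 4) = -2 + (-4 + B) = -6 + B)
(-4 - 1*52) + U(-1 - 1*(-2), 13)*(-35) = (-4 - 1*52) + (-6 + 13)*(-35) = (-4 - 52) + 7*(-35) = -56 - 245 = -301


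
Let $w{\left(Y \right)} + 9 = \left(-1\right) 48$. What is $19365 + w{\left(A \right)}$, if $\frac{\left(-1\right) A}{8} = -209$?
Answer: $19308$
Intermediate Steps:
$A = 1672$ ($A = \left(-8\right) \left(-209\right) = 1672$)
$w{\left(Y \right)} = -57$ ($w{\left(Y \right)} = -9 - 48 = -57$)
$19365 + w{\left(A \right)} = 19365 - 57 = 19308$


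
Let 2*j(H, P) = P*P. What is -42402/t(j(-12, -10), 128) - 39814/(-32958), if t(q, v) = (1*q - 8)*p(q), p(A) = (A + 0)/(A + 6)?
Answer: -465330697/411975 ≈ -1129.5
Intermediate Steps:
j(H, P) = P²/2 (j(H, P) = (P*P)/2 = P²/2)
p(A) = A/(6 + A)
t(q, v) = q*(-8 + q)/(6 + q) (t(q, v) = (1*q - 8)*(q/(6 + q)) = (q - 8)*(q/(6 + q)) = (-8 + q)*(q/(6 + q)) = q*(-8 + q)/(6 + q))
-42402/t(j(-12, -10), 128) - 39814/(-32958) = -42402*(6 + (½)*(-10)²)/(50*(-8 + (½)*(-10)²)) - 39814/(-32958) = -42402*(6 + (½)*100)/(50*(-8 + (½)*100)) - 39814*(-1/32958) = -42402*(6 + 50)/(50*(-8 + 50)) + 19907/16479 = -42402/(50*42/56) + 19907/16479 = -42402/(50*(1/56)*42) + 19907/16479 = -42402/75/2 + 19907/16479 = -42402*2/75 + 19907/16479 = -28268/25 + 19907/16479 = -465330697/411975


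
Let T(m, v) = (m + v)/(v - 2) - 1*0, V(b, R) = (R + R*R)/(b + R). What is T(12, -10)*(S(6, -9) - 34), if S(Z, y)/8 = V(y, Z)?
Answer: 73/3 ≈ 24.333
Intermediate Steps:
V(b, R) = (R + R²)/(R + b)
S(Z, y) = 8*Z*(1 + Z)/(Z + y) (S(Z, y) = 8*(Z*(1 + Z)/(Z + y)) = 8*Z*(1 + Z)/(Z + y))
T(m, v) = (m + v)/(-2 + v) (T(m, v) = (m + v)/(-2 + v) + 0 = (m + v)/(-2 + v))
T(12, -10)*(S(6, -9) - 34) = ((12 - 10)/(-2 - 10))*(8*6*(1 + 6)/(6 - 9) - 34) = (2/(-12))*(8*6*7/(-3) - 34) = (-1/12*2)*(8*6*(-⅓)*7 - 34) = -(-112 - 34)/6 = -⅙*(-146) = 73/3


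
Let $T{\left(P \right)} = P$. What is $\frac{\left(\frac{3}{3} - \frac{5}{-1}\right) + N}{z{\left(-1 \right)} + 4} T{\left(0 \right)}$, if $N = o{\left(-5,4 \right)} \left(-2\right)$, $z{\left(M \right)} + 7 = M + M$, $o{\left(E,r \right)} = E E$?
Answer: $0$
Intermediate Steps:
$o{\left(E,r \right)} = E^{2}$
$z{\left(M \right)} = -7 + 2 M$ ($z{\left(M \right)} = -7 + \left(M + M\right) = -7 + 2 M$)
$N = -50$ ($N = \left(-5\right)^{2} \left(-2\right) = 25 \left(-2\right) = -50$)
$\frac{\left(\frac{3}{3} - \frac{5}{-1}\right) + N}{z{\left(-1 \right)} + 4} T{\left(0 \right)} = \frac{\left(\frac{3}{3} - \frac{5}{-1}\right) - 50}{\left(-7 + 2 \left(-1\right)\right) + 4} \cdot 0 = \frac{\left(3 \cdot \frac{1}{3} - -5\right) - 50}{\left(-7 - 2\right) + 4} \cdot 0 = \frac{\left(1 + 5\right) - 50}{-9 + 4} \cdot 0 = \frac{6 - 50}{-5} \cdot 0 = \left(-44\right) \left(- \frac{1}{5}\right) 0 = \frac{44}{5} \cdot 0 = 0$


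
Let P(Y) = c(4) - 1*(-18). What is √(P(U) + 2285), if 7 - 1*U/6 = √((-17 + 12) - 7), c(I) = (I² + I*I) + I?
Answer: √2339 ≈ 48.363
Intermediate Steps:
c(I) = I + 2*I² (c(I) = (I² + I²) + I = 2*I² + I = I + 2*I²)
U = 42 - 12*I*√3 (U = 42 - 6*√((-17 + 12) - 7) = 42 - 6*√(-5 - 7) = 42 - 12*I*√3 ≈ 42.0 - 20.785*I)
P(Y) = 54 (P(Y) = 4*(1 + 2*4) - 1*(-18) = 4*(1 + 8) + 18 = 4*9 + 18 = 36 + 18 = 54)
√(P(U) + 2285) = √(54 + 2285) = √2339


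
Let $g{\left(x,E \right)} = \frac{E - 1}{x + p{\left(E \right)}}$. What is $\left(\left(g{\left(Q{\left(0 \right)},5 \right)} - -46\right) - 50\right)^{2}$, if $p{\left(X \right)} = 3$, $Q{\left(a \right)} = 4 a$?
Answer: $\frac{64}{9} \approx 7.1111$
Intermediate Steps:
$g{\left(x,E \right)} = \frac{-1 + E}{3 + x}$ ($g{\left(x,E \right)} = \frac{E - 1}{x + 3} = \frac{-1 + E}{3 + x}$)
$\left(\left(g{\left(Q{\left(0 \right)},5 \right)} - -46\right) - 50\right)^{2} = \left(\left(\frac{-1 + 5}{3 + 4 \cdot 0} - -46\right) - 50\right)^{2} = \left(\left(\frac{1}{3 + 0} \cdot 4 + 46\right) - 50\right)^{2} = \left(\left(\frac{1}{3} \cdot 4 + 46\right) - 50\right)^{2} = \left(\left(\frac{4}{3} + 46\right) - 50\right)^{2} = \left(\frac{142}{3} - 50\right)^{2} = \left(- \frac{8}{3}\right)^{2} = \frac{64}{9}$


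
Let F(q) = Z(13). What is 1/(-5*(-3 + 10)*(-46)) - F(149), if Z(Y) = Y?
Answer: -20929/1610 ≈ -12.999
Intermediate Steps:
F(q) = 13
1/(-5*(-3 + 10)*(-46)) - F(149) = 1/(-5*(-3 + 10)*(-46)) - 1*13 = 1/(-5*7*(-46)) - 13 = 1/(-35*(-46)) - 13 = 1/1610 - 13 = -20929/1610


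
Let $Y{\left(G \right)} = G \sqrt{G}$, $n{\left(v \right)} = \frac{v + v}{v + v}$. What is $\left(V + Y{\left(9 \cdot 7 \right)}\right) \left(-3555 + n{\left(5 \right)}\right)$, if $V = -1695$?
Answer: $6024030 - 671706 \sqrt{7} \approx 4.2469 \cdot 10^{6}$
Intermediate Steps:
$n{\left(v \right)} = 1$ ($n{\left(v \right)} = \frac{2 v}{2 v} = 2 v \frac{1}{2 v} = 1$)
$Y{\left(G \right)} = G^{\frac{3}{2}}$
$\left(V + Y{\left(9 \cdot 7 \right)}\right) \left(-3555 + n{\left(5 \right)}\right) = \left(-1695 + \left(9 \cdot 7\right)^{\frac{3}{2}}\right) \left(-3555 + 1\right) = \left(-1695 + 63^{\frac{3}{2}}\right) \left(-3554\right) = \left(-1695 + 189 \sqrt{7}\right) \left(-3554\right) = 6024030 - 671706 \sqrt{7}$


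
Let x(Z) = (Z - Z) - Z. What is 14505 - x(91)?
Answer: 14596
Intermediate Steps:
x(Z) = -Z (x(Z) = 0 - Z = -Z)
14505 - x(91) = 14505 - (-1)*91 = 14505 - 1*(-91) = 14505 + 91 = 14596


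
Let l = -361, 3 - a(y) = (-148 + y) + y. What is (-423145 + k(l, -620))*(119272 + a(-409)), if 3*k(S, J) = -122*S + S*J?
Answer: -120430139093/3 ≈ -4.0143e+10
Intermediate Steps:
a(y) = 151 - 2*y (a(y) = 3 - ((-148 + y) + y) = 3 - (-148 + 2*y) = 3 + (148 - 2*y) = 151 - 2*y)
k(S, J) = -122*S/3 + J*S/3 (k(S, J) = (-122*S + S*J)/3 = (-122*S + J*S)/3 = -122*S/3 + J*S/3)
(-423145 + k(l, -620))*(119272 + a(-409)) = (-423145 + (1/3)*(-361)*(-122 - 620))*(119272 + (151 - 2*(-409))) = (-423145 + (1/3)*(-361)*(-742))*(119272 + (151 + 818)) = (-423145 + 267862/3)*(119272 + 969) = -1001573/3*120241 = -120430139093/3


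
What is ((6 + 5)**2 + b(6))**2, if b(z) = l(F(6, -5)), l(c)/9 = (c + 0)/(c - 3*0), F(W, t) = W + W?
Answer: 16900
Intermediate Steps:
F(W, t) = 2*W
l(c) = 9 (l(c) = 9*((c + 0)/(c - 3*0)) = 9*(c/(c + 0)) = 9*(c/c) = 9*1 = 9)
b(z) = 9
((6 + 5)**2 + b(6))**2 = ((6 + 5)**2 + 9)**2 = (11**2 + 9)**2 = (121 + 9)**2 = 130**2 = 16900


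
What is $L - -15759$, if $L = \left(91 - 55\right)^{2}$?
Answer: $17055$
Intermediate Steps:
$L = 1296$ ($L = 36^{2} = 1296$)
$L - -15759 = 1296 - -15759 = 1296 + 15759 = 17055$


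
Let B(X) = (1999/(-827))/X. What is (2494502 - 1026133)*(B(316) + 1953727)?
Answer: 749707190151912685/261332 ≈ 2.8688e+12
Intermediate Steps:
B(X) = -1999/(827*X) (B(X) = (1999*(-1/827))/X = -1999/(827*X))
(2494502 - 1026133)*(B(316) + 1953727) = (2494502 - 1026133)*(-1999/827/316 + 1953727) = 1468369*(-1999/827*1/316 + 1953727) = 1468369*(-1999/261332 + 1953727) = 1468369*(510571382365/261332) = 749707190151912685/261332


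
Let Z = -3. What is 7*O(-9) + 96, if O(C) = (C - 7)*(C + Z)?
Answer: 1440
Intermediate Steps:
O(C) = (-7 + C)*(-3 + C) (O(C) = (C - 7)*(C - 3) = (-7 + C)*(-3 + C))
7*O(-9) + 96 = 7*(21 + (-9)² - 10*(-9)) + 96 = 7*(21 + 81 + 90) + 96 = 7*192 + 96 = 1344 + 96 = 1440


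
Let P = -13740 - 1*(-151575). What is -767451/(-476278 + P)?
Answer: 767451/338443 ≈ 2.2676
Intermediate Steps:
P = 137835 (P = -13740 + 151575 = 137835)
-767451/(-476278 + P) = -767451/(-476278 + 137835) = -767451/(-338443) = -767451*(-1/338443) = 767451/338443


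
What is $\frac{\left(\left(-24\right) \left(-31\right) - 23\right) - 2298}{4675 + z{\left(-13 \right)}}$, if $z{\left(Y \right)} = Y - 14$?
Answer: $- \frac{19}{56} \approx -0.33929$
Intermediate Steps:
$z{\left(Y \right)} = -14 + Y$
$\frac{\left(\left(-24\right) \left(-31\right) - 23\right) - 2298}{4675 + z{\left(-13 \right)}} = \frac{\left(\left(-24\right) \left(-31\right) - 23\right) - 2298}{4675 - 27} = \frac{\left(744 - 23\right) - 2298}{4675 - 27} = \frac{721 - 2298}{4648} = \left(-1577\right) \frac{1}{4648} = - \frac{19}{56}$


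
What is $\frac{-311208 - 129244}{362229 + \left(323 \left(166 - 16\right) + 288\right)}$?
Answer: $- \frac{440452}{410967} \approx -1.0717$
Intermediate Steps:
$\frac{-311208 - 129244}{362229 + \left(323 \left(166 - 16\right) + 288\right)} = - \frac{440452}{362229 + \left(323 \cdot 150 + 288\right)} = - \frac{440452}{362229 + \left(48450 + 288\right)} = - \frac{440452}{362229 + 48738} = - \frac{440452}{410967}$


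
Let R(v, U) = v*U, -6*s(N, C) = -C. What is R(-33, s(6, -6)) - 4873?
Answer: -4840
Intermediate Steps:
s(N, C) = C/6 (s(N, C) = -(-1)*C/6 = C/6)
R(v, U) = U*v
R(-33, s(6, -6)) - 4873 = ((⅙)*(-6))*(-33) - 4873 = -1*(-33) - 4873 = 33 - 4873 = -4840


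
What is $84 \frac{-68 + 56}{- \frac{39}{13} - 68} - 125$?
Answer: $- \frac{7867}{71} \approx -110.8$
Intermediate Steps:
$84 \frac{-68 + 56}{- \frac{39}{13} - 68} - 125 = 84 \left(- \frac{12}{\left(-39\right) \frac{1}{13} - 68}\right) - 125 = 84 \left(- \frac{12}{-3 - 68}\right) - 125 = 84 \left(- \frac{12}{-71}\right) - 125 = 84 \left(\left(-12\right) \left(- \frac{1}{71}\right)\right) - 125 = 84 \cdot \frac{12}{71} - 125 = \frac{1008}{71} - 125 = - \frac{7867}{71}$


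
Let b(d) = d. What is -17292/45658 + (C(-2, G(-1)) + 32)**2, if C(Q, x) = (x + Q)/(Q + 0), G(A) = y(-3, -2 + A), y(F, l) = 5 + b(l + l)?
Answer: 102444797/91316 ≈ 1121.9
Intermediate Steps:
y(F, l) = 5 + 2*l (y(F, l) = 5 + (l + l) = 5 + 2*l)
G(A) = 1 + 2*A (G(A) = 5 + 2*(-2 + A) = 5 + (-4 + 2*A) = 1 + 2*A)
C(Q, x) = (Q + x)/Q
-17292/45658 + (C(-2, G(-1)) + 32)**2 = -17292/45658 + ((-2 + (1 + 2*(-1)))/(-2) + 32)**2 = -17292*1/45658 + (-(-2 + (1 - 2))/2 + 32)**2 = -8646/22829 + (-(-2 - 1)/2 + 32)**2 = -8646/22829 + (-1/2*(-3) + 32)**2 = -8646/22829 + (3/2 + 32)**2 = -8646/22829 + (67/2)**2 = -8646/22829 + 4489/4 = 102444797/91316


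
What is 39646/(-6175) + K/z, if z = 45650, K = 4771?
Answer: -71215159/11275550 ≈ -6.3159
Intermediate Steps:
39646/(-6175) + K/z = 39646/(-6175) + 4771/45650 = 39646*(-1/6175) + 4771*(1/45650) = -39646/6175 + 4771/45650 = -71215159/11275550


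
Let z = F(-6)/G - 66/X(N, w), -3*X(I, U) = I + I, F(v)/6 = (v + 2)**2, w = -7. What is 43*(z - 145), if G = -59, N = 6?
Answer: -660265/118 ≈ -5595.5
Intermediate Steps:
F(v) = 6*(2 + v)**2 (F(v) = 6*(v + 2)**2 = 6*(2 + v)**2)
X(I, U) = -2*I/3 (X(I, U) = -(I + I)/3 = -2*I/3)
z = 1755/118 (z = (6*(2 - 6)**2)/(-59) - 66/((-2/3*6)) = (6*(-4)**2)*(-1/59) - 66/(-4) = (6*16)*(-1/59) - 66*(-1/4) = 96*(-1/59) + 33/2 = -96/59 + 33/2 = 1755/118 ≈ 14.873)
43*(z - 145) = 43*(1755/118 - 145) = 43*(-15355/118) = -660265/118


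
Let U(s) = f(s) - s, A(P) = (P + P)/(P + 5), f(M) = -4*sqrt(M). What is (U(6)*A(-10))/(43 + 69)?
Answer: -3/14 - sqrt(6)/7 ≈ -0.56421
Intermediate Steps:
A(P) = 2*P/(5 + P) (A(P) = (2*P)/(5 + P) = 2*P/(5 + P))
U(s) = -s - 4*sqrt(s) (U(s) = -4*sqrt(s) - s = -s - 4*sqrt(s))
(U(6)*A(-10))/(43 + 69) = ((-1*6 - 4*sqrt(6))*(2*(-10)/(5 - 10)))/(43 + 69) = ((-6 - 4*sqrt(6))*(2*(-10)/(-5)))/112 = ((-6 - 4*sqrt(6))*(2*(-10)*(-1/5)))*(1/112) = ((-6 - 4*sqrt(6))*4)*(1/112) = (-24 - 16*sqrt(6))*(1/112) = -3/14 - sqrt(6)/7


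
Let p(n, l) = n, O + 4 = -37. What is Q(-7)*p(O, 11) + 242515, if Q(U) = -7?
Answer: 242802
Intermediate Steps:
O = -41 (O = -4 - 37 = -41)
Q(-7)*p(O, 11) + 242515 = -7*(-41) + 242515 = 287 + 242515 = 242802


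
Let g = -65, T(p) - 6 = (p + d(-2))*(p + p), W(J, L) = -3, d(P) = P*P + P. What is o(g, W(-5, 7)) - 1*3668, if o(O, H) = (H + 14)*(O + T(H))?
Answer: -4251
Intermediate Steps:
d(P) = P + P² (d(P) = P² + P = P + P²)
T(p) = 6 + 2*p*(2 + p) (T(p) = 6 + (p - 2*(1 - 2))*(p + p) = 6 + (p - 2*(-1))*(2*p) = 6 + (p + 2)*(2*p) = 6 + (2 + p)*(2*p) = 6 + 2*p*(2 + p))
o(O, H) = (14 + H)*(6 + O + 2*H² + 4*H) (o(O, H) = (H + 14)*(O + (6 + 2*H² + 4*H)) = (14 + H)*(6 + O + 2*H² + 4*H))
o(g, W(-5, 7)) - 1*3668 = (84 + 2*(-3)³ + 14*(-65) + 32*(-3)² + 62*(-3) - 3*(-65)) - 1*3668 = (84 + 2*(-27) - 910 + 32*9 - 186 + 195) - 3668 = (84 - 54 - 910 + 288 - 186 + 195) - 3668 = -583 - 3668 = -4251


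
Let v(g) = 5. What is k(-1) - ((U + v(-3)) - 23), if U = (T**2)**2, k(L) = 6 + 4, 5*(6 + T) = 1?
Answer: -689781/625 ≈ -1103.7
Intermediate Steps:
T = -29/5 (T = -6 + (1/5)*1 = -6 + 1/5 = -29/5 ≈ -5.8000)
k(L) = 10
U = 707281/625 (U = ((-29/5)**2)**2 = (841/25)**2 = 707281/625 ≈ 1131.7)
k(-1) - ((U + v(-3)) - 23) = 10 - ((707281/625 + 5) - 23) = 10 - (710406/625 - 23) = 10 - 1*696031/625 = 10 - 696031/625 = -689781/625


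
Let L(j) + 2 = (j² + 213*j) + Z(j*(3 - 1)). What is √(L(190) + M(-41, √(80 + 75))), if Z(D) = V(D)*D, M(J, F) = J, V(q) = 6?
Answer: √78807 ≈ 280.73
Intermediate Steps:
Z(D) = 6*D
L(j) = -2 + j² + 225*j (L(j) = -2 + ((j² + 213*j) + 6*(j*(3 - 1))) = -2 + ((j² + 213*j) + 6*(j*2)) = -2 + ((j² + 213*j) + 6*(2*j)) = -2 + ((j² + 213*j) + 12*j) = -2 + (j² + 225*j) = -2 + j² + 225*j)
√(L(190) + M(-41, √(80 + 75))) = √((-2 + 190² + 225*190) - 41) = √((-2 + 36100 + 42750) - 41) = √(78848 - 41) = √78807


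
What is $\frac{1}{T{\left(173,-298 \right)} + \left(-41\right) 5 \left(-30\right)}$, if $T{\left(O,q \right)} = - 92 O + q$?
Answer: $- \frac{1}{10064} \approx -9.9364 \cdot 10^{-5}$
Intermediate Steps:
$T{\left(O,q \right)} = q - 92 O$
$\frac{1}{T{\left(173,-298 \right)} + \left(-41\right) 5 \left(-30\right)} = \frac{1}{\left(-298 - 15916\right) + \left(-41\right) 5 \left(-30\right)} = \frac{1}{\left(-298 - 15916\right) - -6150} = \frac{1}{-16214 + 6150} = \frac{1}{-10064} = - \frac{1}{10064}$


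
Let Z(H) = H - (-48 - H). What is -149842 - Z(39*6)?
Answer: -150358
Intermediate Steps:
Z(H) = 48 + 2*H (Z(H) = H + (48 + H) = 48 + 2*H)
-149842 - Z(39*6) = -149842 - (48 + 2*(39*6)) = -149842 - (48 + 2*234) = -149842 - (48 + 468) = -149842 - 1*516 = -149842 - 516 = -150358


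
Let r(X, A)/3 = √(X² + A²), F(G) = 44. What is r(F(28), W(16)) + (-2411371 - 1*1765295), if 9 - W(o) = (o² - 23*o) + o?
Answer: -4176666 + 3*√12961 ≈ -4.1763e+6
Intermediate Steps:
W(o) = 9 - o² + 22*o (W(o) = 9 - ((o² - 23*o) + o) = 9 - (o² - 22*o) = 9 + (-o² + 22*o) = 9 - o² + 22*o)
r(X, A) = 3*√(A² + X²) (r(X, A) = 3*√(X² + A²) = 3*√(A² + X²))
r(F(28), W(16)) + (-2411371 - 1*1765295) = 3*√((9 - 1*16² + 22*16)² + 44²) + (-2411371 - 1*1765295) = 3*√((9 - 1*256 + 352)² + 1936) + (-2411371 - 1765295) = 3*√((9 - 256 + 352)² + 1936) - 4176666 = 3*√(105² + 1936) - 4176666 = 3*√(11025 + 1936) - 4176666 = 3*√12961 - 4176666 = -4176666 + 3*√12961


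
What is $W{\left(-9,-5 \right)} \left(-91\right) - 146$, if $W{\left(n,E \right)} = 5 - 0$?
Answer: $-601$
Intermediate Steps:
$W{\left(n,E \right)} = 5$ ($W{\left(n,E \right)} = 5 + 0 = 5$)
$W{\left(-9,-5 \right)} \left(-91\right) - 146 = 5 \left(-91\right) - 146 = -455 - 146 = -601$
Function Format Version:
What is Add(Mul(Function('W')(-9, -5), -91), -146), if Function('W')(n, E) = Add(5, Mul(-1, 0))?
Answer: -601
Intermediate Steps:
Function('W')(n, E) = 5 (Function('W')(n, E) = Add(5, 0) = 5)
Add(Mul(Function('W')(-9, -5), -91), -146) = Add(Mul(5, -91), -146) = Add(-455, -146) = -601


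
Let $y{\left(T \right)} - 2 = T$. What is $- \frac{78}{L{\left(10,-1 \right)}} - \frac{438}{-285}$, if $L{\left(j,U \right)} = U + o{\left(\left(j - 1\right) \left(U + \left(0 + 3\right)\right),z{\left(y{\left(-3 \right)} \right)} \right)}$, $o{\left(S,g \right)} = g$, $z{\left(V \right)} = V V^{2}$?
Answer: $\frac{3851}{95} \approx 40.537$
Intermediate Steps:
$y{\left(T \right)} = 2 + T$
$z{\left(V \right)} = V^{3}$
$L{\left(j,U \right)} = -1 + U$ ($L{\left(j,U \right)} = U + \left(2 - 3\right)^{3} = U + \left(-1\right)^{3} = U - 1 = -1 + U$)
$- \frac{78}{L{\left(10,-1 \right)}} - \frac{438}{-285} = - \frac{78}{-1 - 1} - \frac{438}{-285} = - \frac{78}{-2} - - \frac{146}{95} = \left(-78\right) \left(- \frac{1}{2}\right) + \frac{146}{95} = 39 + \frac{146}{95} = \frac{3851}{95}$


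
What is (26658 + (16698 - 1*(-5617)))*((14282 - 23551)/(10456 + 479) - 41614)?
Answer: -22285573015307/10935 ≈ -2.0380e+9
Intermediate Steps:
(26658 + (16698 - 1*(-5617)))*((14282 - 23551)/(10456 + 479) - 41614) = (26658 + (16698 + 5617))*(-9269/10935 - 41614) = (26658 + 22315)*(-9269*1/10935 - 41614) = 48973*(-9269/10935 - 41614) = 48973*(-455058359/10935) = -22285573015307/10935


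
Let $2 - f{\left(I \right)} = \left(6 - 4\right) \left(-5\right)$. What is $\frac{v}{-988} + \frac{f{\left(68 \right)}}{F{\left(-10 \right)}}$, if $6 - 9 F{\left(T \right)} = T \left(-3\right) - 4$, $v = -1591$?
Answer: $- \frac{18721}{4940} \approx -3.7897$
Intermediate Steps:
$f{\left(I \right)} = 12$ ($f{\left(I \right)} = 2 - \left(6 - 4\right) \left(-5\right) = 2 - 2 \left(-5\right) = 2 - -10 = 2 + 10 = 12$)
$F{\left(T \right)} = \frac{10}{9} + \frac{T}{3}$ ($F{\left(T \right)} = \frac{2}{3} - \frac{T \left(-3\right) - 4}{9} = \frac{2}{3} - \frac{- 3 T - 4}{9} = \frac{2}{3} - \frac{-4 - 3 T}{9} = \frac{2}{3} + \left(\frac{4}{9} + \frac{T}{3}\right) = \frac{10}{9} + \frac{T}{3}$)
$\frac{v}{-988} + \frac{f{\left(68 \right)}}{F{\left(-10 \right)}} = - \frac{1591}{-988} + \frac{12}{\frac{10}{9} + \frac{1}{3} \left(-10\right)} = \left(-1591\right) \left(- \frac{1}{988}\right) + \frac{12}{\frac{10}{9} - \frac{10}{3}} = \frac{1591}{988} + \frac{12}{- \frac{20}{9}} = \frac{1591}{988} + 12 \left(- \frac{9}{20}\right) = \frac{1591}{988} - \frac{27}{5} = - \frac{18721}{4940}$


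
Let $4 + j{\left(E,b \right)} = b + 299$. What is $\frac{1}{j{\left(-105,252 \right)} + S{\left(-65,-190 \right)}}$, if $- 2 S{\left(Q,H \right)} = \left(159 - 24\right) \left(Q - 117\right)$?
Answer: $\frac{1}{12832} \approx 7.793 \cdot 10^{-5}$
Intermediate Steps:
$j{\left(E,b \right)} = 295 + b$ ($j{\left(E,b \right)} = -4 + \left(b + 299\right) = -4 + \left(299 + b\right) = 295 + b$)
$S{\left(Q,H \right)} = \frac{15795}{2} - \frac{135 Q}{2}$ ($S{\left(Q,H \right)} = - \frac{\left(159 - 24\right) \left(Q - 117\right)}{2} = - \frac{135 \left(-117 + Q\right)}{2} = - \frac{-15795 + 135 Q}{2} = \frac{15795}{2} - \frac{135 Q}{2}$)
$\frac{1}{j{\left(-105,252 \right)} + S{\left(-65,-190 \right)}} = \frac{1}{\left(295 + 252\right) + \left(\frac{15795}{2} - - \frac{8775}{2}\right)} = \frac{1}{547 + \left(\frac{15795}{2} + \frac{8775}{2}\right)} = \frac{1}{547 + 12285} = \frac{1}{12832}$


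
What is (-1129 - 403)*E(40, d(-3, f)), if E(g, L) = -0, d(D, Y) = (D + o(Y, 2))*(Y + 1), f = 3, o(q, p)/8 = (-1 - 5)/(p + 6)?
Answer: 0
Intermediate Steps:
o(q, p) = -48/(6 + p) (o(q, p) = 8*((-1 - 5)/(p + 6)) = 8*(-6/(6 + p)) = -48/(6 + p))
d(D, Y) = (1 + Y)*(-6 + D) (d(D, Y) = (D - 48/(6 + 2))*(Y + 1) = (D - 48/8)*(1 + Y) = (D - 48*⅛)*(1 + Y) = (D - 6)*(1 + Y) = (-6 + D)*(1 + Y) = (1 + Y)*(-6 + D))
E(g, L) = 0 (E(g, L) = -1*0 = 0)
(-1129 - 403)*E(40, d(-3, f)) = (-1129 - 403)*0 = -1532*0 = 0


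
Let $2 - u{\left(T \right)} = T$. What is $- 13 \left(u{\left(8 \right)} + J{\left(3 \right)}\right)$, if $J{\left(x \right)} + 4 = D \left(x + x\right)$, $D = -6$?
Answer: $598$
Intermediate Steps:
$u{\left(T \right)} = 2 - T$
$J{\left(x \right)} = -4 - 12 x$ ($J{\left(x \right)} = -4 - 6 \left(x + x\right) = -4 - 6 \cdot 2 x = -4 - 12 x$)
$- 13 \left(u{\left(8 \right)} + J{\left(3 \right)}\right) = - 13 \left(\left(2 - 8\right) - 40\right) = - 13 \left(-6 - 40\right) = \left(-13\right) \left(-46\right) = 598$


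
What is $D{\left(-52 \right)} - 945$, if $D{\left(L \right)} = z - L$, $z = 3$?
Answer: $-890$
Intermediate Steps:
$D{\left(L \right)} = 3 - L$
$D{\left(-52 \right)} - 945 = \left(3 - -52\right) - 945 = \left(3 + 52\right) - 945 = 55 - 945 = -890$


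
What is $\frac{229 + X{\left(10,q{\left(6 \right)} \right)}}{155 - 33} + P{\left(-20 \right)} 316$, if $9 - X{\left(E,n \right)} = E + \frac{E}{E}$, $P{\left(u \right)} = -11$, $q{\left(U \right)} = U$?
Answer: $- \frac{423845}{122} \approx -3474.1$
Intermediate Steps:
$X{\left(E,n \right)} = 8 - E$ ($X{\left(E,n \right)} = 9 - \left(E + \frac{E}{E}\right) = 9 - \left(E + 1\right) = 9 - \left(1 + E\right) = 8 - E$)
$\frac{229 + X{\left(10,q{\left(6 \right)} \right)}}{155 - 33} + P{\left(-20 \right)} 316 = \frac{229 + \left(8 - 10\right)}{155 - 33} - 3476 = \frac{229 + \left(8 - 10\right)}{122} - 3476 = \left(229 - 2\right) \frac{1}{122} - 3476 = 227 \cdot \frac{1}{122} - 3476 = \frac{227}{122} - 3476 = - \frac{423845}{122}$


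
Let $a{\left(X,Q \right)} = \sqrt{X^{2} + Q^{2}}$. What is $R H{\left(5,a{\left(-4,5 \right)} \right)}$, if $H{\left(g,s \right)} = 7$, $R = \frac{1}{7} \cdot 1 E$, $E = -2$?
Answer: $-2$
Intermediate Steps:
$a{\left(X,Q \right)} = \sqrt{Q^{2} + X^{2}}$
$R = - \frac{2}{7}$ ($R = \frac{1}{7} \cdot 1 \left(-2\right) = \frac{1}{7} \left(-2\right) = - \frac{2}{7} \approx -0.28571$)
$R H{\left(5,a{\left(-4,5 \right)} \right)} = \left(- \frac{2}{7}\right) 7 = -2$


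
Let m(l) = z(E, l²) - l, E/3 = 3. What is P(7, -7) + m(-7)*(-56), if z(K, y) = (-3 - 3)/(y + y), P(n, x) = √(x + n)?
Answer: -2720/7 ≈ -388.57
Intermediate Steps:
E = 9 (E = 3*3 = 9)
P(n, x) = √(n + x)
z(K, y) = -3/y (z(K, y) = -6*1/(2*y) = -3/y)
m(l) = -l - 3/l² (m(l) = -3/l² - l = -l - 3/l²)
P(7, -7) + m(-7)*(-56) = √(7 - 7) + (-1*(-7) - 3/(-7)²)*(-56) = √0 + (7 - 3*1/49)*(-56) = 0 + (7 - 3/49)*(-56) = 0 + (340/49)*(-56) = 0 - 2720/7 = -2720/7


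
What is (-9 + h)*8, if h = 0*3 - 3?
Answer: -96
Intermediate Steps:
h = -3 (h = 0 - 3 = -3)
(-9 + h)*8 = (-9 - 3)*8 = -12*8 = -96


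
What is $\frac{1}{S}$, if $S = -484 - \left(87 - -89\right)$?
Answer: $- \frac{1}{660} \approx -0.0015152$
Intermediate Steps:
$S = -660$ ($S = -484 - \left(87 + 89\right) = -484 - 176 = -660$)
$\frac{1}{S} = \frac{1}{-660} = - \frac{1}{660}$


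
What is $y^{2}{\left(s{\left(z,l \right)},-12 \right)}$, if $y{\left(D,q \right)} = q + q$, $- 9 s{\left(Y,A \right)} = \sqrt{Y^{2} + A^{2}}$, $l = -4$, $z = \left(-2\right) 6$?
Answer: $576$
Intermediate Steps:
$z = -12$
$s{\left(Y,A \right)} = - \frac{\sqrt{A^{2} + Y^{2}}}{9}$ ($s{\left(Y,A \right)} = - \frac{\sqrt{Y^{2} + A^{2}}}{9} = - \frac{\sqrt{A^{2} + Y^{2}}}{9}$)
$y{\left(D,q \right)} = 2 q$
$y^{2}{\left(s{\left(z,l \right)},-12 \right)} = \left(2 \left(-12\right)\right)^{2} = \left(-24\right)^{2} = 576$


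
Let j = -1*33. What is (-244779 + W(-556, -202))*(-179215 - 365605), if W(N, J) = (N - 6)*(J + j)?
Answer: 61406117380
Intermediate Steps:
j = -33
W(N, J) = (-33 + J)*(-6 + N) (W(N, J) = (N - 6)*(J - 33) = (-6 + N)*(-33 + J) = (-33 + J)*(-6 + N))
(-244779 + W(-556, -202))*(-179215 - 365605) = (-244779 + (198 - 33*(-556) - 6*(-202) - 202*(-556)))*(-179215 - 365605) = (-244779 + (198 + 18348 + 1212 + 112312))*(-544820) = (-244779 + 132070)*(-544820) = -112709*(-544820) = 61406117380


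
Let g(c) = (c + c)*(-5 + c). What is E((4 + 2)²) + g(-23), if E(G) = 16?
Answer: 1304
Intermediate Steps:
g(c) = 2*c*(-5 + c) (g(c) = (2*c)*(-5 + c) = 2*c*(-5 + c))
E((4 + 2)²) + g(-23) = 16 + 2*(-23)*(-5 - 23) = 16 + 2*(-23)*(-28) = 16 + 1288 = 1304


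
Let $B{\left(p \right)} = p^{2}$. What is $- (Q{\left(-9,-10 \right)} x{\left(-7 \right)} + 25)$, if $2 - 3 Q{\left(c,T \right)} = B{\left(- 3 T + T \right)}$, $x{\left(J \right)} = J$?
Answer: $- \frac{2861}{3} \approx -953.67$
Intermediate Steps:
$Q{\left(c,T \right)} = \frac{2}{3} - \frac{4 T^{2}}{3}$ ($Q{\left(c,T \right)} = \frac{2}{3} - \frac{\left(- 3 T + T\right)^{2}}{3} = \frac{2}{3} - \frac{\left(- 2 T\right)^{2}}{3} = \frac{2}{3} - \frac{4 T^{2}}{3}$)
$- (Q{\left(-9,-10 \right)} x{\left(-7 \right)} + 25) = - (\left(\frac{2}{3} - \frac{4 \left(-10\right)^{2}}{3}\right) \left(-7\right) + 25) = - (\left(\frac{2}{3} - \frac{400}{3}\right) \left(-7\right) + 25) = - (\left(- \frac{398}{3}\right) \left(-7\right) + 25) = - (\frac{2786}{3} + 25) = \left(-1\right) \frac{2861}{3} = - \frac{2861}{3}$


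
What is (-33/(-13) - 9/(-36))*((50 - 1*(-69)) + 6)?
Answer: 18125/52 ≈ 348.56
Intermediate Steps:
(-33/(-13) - 9/(-36))*((50 - 1*(-69)) + 6) = (-33*(-1/13) - 9*(-1/36))*((50 + 69) + 6) = (33/13 + ¼)*(119 + 6) = (145/52)*125 = 18125/52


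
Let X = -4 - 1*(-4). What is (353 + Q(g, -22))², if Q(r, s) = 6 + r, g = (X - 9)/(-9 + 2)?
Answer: 6360484/49 ≈ 1.2981e+5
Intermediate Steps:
X = 0 (X = -4 + 4 = 0)
g = 9/7 (g = (0 - 9)/(-9 + 2) = -9/(-7) = -9*(-⅐) = 9/7 ≈ 1.2857)
(353 + Q(g, -22))² = (353 + (6 + 9/7))² = (353 + 51/7)² = (2522/7)² = 6360484/49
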